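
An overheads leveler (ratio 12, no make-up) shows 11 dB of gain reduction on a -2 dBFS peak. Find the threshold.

Let T be the threshold. Output overshoot = (input overshoot)/R, so -13 − T = (-2 − T)/12.
12·(-13 − T) = -2 − T → 11·T = -156 − (-2) = -154.
T = -154/11 = -14 dBFS.

-14 dBFS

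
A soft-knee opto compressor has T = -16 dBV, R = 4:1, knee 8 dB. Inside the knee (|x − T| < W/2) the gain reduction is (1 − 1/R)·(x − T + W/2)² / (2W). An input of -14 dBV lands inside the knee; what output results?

x − T + W/2 = -14 − (-16) + 4 = 6.
GR = (1 − 1/4) × 6² / 16 = 0.75 × 36 / 16 = 1.6875 dB.
Output = -14 − 1.6875 = -15.6875 dBV.

-15.6875 dBV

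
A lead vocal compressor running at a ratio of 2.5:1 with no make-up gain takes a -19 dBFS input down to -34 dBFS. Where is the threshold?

Gain reduction = -19 − (-34) = 15 dB; output overshoot = GR / (R − 1) = 15 / 1.5 = 10 dB.
Threshold = output − output overshoot = -34 − 10 = -44 dBFS.

-44 dBFS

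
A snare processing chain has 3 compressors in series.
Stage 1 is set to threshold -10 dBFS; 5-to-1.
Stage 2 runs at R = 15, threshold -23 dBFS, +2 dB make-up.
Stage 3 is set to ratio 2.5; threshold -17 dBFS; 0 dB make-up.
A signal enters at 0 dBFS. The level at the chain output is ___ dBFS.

-20 dBFS

Stage 1: 0 dBFS is 10 dB over -10 dBFS; at 5:1 that becomes 2 dB over, giving -8 dBFS.
Stage 2: 15 dB above -23 dBFS, reduced 15:1 to 1 dB above → -22 dBFS; +2 dB make-up → -20 dBFS.
Stage 3: below threshold (-20 ≤ -17); passes unchanged; output -20 dBFS.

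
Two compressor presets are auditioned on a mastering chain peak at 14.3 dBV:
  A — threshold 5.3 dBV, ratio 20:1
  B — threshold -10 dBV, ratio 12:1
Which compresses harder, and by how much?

B, by 13.725 dB

A: GR = 9 − 9/20 = 8.55 dB.
B: GR = 24.3 − 24.3/12 = 22.275 dB.
B reduces 13.725 dB more.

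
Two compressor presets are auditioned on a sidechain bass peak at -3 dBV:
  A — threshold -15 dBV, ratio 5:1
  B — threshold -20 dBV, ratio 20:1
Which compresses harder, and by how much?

A: 12 dB over, compressed to 2.4 dB over, so 9.6 dB of GR.
B: 17 dB over, compressed to 0.85 dB over, so 16.15 dB of GR.
Difference: 6.55 dB in favour of B.

B, by 6.55 dB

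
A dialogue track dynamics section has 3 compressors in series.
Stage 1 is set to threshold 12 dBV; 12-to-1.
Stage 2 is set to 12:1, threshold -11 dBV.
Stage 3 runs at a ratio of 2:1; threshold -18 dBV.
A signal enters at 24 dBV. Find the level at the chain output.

Stage 1: 12 dB above 12 dBV, reduced 12:1 to 1 dB above → 13 dBV.
Stage 2: overshoot 24 dB → 24/12 = 2 dB → -9 dBV.
Stage 3: 9 dB above -18 dBV, reduced 2:1 to 4.5 dB above → -13.5 dBV.

-13.5 dBV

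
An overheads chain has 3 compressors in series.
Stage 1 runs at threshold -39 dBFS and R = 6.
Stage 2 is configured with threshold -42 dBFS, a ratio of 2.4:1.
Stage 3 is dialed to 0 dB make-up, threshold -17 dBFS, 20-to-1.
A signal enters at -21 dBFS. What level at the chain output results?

-39.5 dBFS

Stage 1: -21 dBFS is 18 dB over -39 dBFS; at 6:1 that becomes 3 dB over, giving -36 dBFS.
Stage 2: overshoot 6 dB → 6/2.4 = 2.5 dB → -39.5 dBFS.
Stage 3: -39.5 dBFS ≤ -17 dBFS, so stage 3 doesn't engage; output -39.5 dBFS.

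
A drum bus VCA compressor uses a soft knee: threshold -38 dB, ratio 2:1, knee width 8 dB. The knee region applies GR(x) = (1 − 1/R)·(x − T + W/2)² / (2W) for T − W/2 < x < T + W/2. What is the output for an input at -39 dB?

x − T + W/2 = -39 − (-38) + 4 = 3.
GR = (1 − 1/2) × 3² / 16 = 0.5 × 9 / 16 = 0.28125 dB.
Output = -39 − 0.28125 = -39.28125 dB.

-39.28125 dB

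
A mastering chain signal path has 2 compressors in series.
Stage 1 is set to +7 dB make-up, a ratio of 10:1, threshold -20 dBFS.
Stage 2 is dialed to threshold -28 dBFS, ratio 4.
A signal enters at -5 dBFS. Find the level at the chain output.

-23.875 dBFS

Stage 1: overshoot 15 dB → 15/10 = 1.5 dB → -18.5 dBFS; +7 dB make-up → -11.5 dBFS.
Stage 2: overshoot 16.5 dB → 16.5/4 = 4.125 dB → -23.875 dBFS.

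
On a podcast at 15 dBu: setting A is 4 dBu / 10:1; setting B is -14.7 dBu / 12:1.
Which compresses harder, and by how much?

B, by 17.325 dB

A: 11 dB over, compressed to 1.1 dB over, so 9.9 dB of GR.
B: 29.7 dB over, compressed to 2.475 dB over, so 27.225 dB of GR.
Difference: 17.325 dB in favour of B.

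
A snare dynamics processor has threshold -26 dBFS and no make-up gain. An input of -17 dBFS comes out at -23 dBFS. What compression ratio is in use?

3:1

Input overshoot = -17 − (-26) = 9 dB; output overshoot = -23 − (-26) = 3 dB.
Ratio = 9 / 3 = 3.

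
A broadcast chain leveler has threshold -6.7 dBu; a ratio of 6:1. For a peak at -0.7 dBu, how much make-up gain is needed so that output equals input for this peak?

5 dB

The peak compresses to -6.7 + 6/6 = -5.7 dBu.
To reach -0.7 dBu requires -0.7 − (-5.7) = 5 dB of make-up.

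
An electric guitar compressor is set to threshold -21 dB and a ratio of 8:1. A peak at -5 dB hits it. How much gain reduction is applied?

The signal is 16 dB above threshold.
A 8:1 ratio leaves 2 dB of that excess.
Gain reduction = 16 − 2 = 14 dB.

14 dB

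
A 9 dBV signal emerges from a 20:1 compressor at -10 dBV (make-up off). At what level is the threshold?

-11 dBV

Input is 20 dB above T (since output overshoot × R = input overshoot: (-10 − T)·20 = 9 − T gives T = -11 dBV).
Check: -11 + (9 − (-11))/20 = -11 + 1 = -10 dBV. ✓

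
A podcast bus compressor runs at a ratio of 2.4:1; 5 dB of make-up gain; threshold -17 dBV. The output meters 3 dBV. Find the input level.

19 dBV

Stripping the +5 dB make-up gives -2 dBV at the gain stage.
Post-compression overshoot = -2 − (-17) = 15 dB.
Before 2.4:1 compression the overshoot was 15 × 2.4 = 36 dB, so input = -17 + 36 = 19 dBV.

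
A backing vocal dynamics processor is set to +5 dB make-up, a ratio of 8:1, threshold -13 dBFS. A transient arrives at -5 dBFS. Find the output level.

Overshoot: -5 − (-13) = 8 dB.
The 8 dB excess becomes 1 dB after 8:1 reduction.
Output = -13 + 1 = -12 dBFS; make-up adds 5 dB, giving -7 dBFS.

-7 dBFS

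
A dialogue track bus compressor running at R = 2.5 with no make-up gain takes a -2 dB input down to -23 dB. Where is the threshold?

-37 dB

Input is 35 dB above T (since output overshoot × R = input overshoot: (-23 − T)·2.5 = -2 − T gives T = -37 dB).
Check: -37 + (-2 − (-37))/2.5 = -37 + 14 = -23 dB. ✓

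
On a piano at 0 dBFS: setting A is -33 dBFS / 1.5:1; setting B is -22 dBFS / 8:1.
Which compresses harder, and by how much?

B, by 8.25 dB

A: overshoot 33 dB → output overshoot 22 dB → GR 11 dB.
B: overshoot 22 dB → output overshoot 2.75 dB → GR 19.25 dB.
B applies 8.25 dB more gain reduction.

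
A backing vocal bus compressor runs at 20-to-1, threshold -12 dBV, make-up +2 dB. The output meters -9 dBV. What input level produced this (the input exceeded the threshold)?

8 dBV

Stripping the +2 dB make-up gives -11 dBV at the gain stage.
The compressed level sits -11 − (-12) = 1 dB over threshold.
Undo the ratio: input overshoot = 1 × 20 = 20 dB, giving input = 8 dBV.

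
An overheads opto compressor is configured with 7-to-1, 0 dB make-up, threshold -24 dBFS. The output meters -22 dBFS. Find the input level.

-10 dBFS

That's 2 dB above the -24 dBFS threshold.
Input overshoot = R × output overshoot = 14 dB → input = -24 + 14 = -10 dBFS.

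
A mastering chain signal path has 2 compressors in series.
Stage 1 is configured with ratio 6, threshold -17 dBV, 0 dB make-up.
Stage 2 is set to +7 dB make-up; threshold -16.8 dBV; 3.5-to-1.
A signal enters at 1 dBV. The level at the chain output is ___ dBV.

Stage 1: 1 dBV is 18 dB over -17 dBV; at 6:1 that becomes 3 dB over, giving -14 dBV.
Stage 2: 2.8 dB above -16.8 dBV, reduced 3.5:1 to 0.8 dB above → -16 dBV; +7 dB make-up → -9 dBV.

-9 dBV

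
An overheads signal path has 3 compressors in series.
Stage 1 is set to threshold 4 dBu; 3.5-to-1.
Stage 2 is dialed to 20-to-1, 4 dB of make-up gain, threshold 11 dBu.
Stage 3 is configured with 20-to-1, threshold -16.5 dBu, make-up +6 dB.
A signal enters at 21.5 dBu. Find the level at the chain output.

-9.025 dBu

Stage 1: overshoot 17.5 dB → 17.5/3.5 = 5 dB → 9 dBu.
Stage 2: 9 dBu ≤ 11 dBu, so stage 2 doesn't engage; make-up brings it to 13 dBu.
Stage 3: 29.5 dB above -16.5 dBu, reduced 20:1 to 1.475 dB above → -15.025 dBu; +6 dB make-up → -9.025 dBu.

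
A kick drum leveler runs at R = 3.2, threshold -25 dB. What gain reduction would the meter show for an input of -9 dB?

-9 dB exceeds the threshold by 16 dB.
A 3.2:1 ratio leaves 5 dB of that excess.
GR = overshoot in − overshoot out = 16 − 5 = 11 dB.

11 dB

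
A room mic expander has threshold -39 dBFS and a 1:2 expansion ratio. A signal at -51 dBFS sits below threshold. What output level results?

Undershoot = (-39) − (-51) = 12 dB.
At 1:2, that expands to 24 dB under threshold.
Output = -39 − 24 = -63 dBFS.

-63 dBFS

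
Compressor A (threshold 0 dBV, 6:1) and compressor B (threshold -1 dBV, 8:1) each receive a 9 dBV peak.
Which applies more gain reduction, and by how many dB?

A: GR = 9 − 9/6 = 7.5 dB.
B: GR = 10 − 10/8 = 8.75 dB.
B applies 1.25 dB more gain reduction.

B, by 1.25 dB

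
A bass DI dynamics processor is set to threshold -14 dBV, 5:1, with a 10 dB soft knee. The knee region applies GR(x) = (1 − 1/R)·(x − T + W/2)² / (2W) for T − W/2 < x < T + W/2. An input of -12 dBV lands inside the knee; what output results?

x − T + W/2 = -12 − (-14) + 5 = 7.
GR = (1 − 1/5) × 7² / 20 = 0.8 × 49 / 20 = 1.96 dB.
Output = -12 − 1.96 = -13.96 dBV.

-13.96 dBV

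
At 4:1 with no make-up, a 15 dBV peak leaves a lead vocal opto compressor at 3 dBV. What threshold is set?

Let T be the threshold. Output overshoot = (input overshoot)/R, so 3 − T = (15 − T)/4.
4·(3 − T) = 15 − T → 3·T = 12 − 15 = -3.
T = -3/3 = -1 dBV.

-1 dBV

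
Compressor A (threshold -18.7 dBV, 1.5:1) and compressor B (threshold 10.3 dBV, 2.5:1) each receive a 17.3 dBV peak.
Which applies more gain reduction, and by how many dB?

A, by 7.8 dB

A: 36 dB over, compressed to 24 dB over, so 12 dB of GR.
B: 7 dB over, compressed to 2.8 dB over, so 4.2 dB of GR.
A reduces 7.8 dB more.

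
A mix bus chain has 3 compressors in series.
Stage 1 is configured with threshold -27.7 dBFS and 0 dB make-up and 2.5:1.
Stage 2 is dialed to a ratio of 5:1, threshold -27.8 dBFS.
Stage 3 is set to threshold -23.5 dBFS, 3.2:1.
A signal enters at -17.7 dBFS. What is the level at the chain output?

Stage 1: overshoot 10 dB → 10/2.5 = 4 dB → -23.7 dBFS.
Stage 2: overshoot 4.1 dB → 4.1/5 = 0.82 dB → -26.98 dBFS.
Stage 3: -26.98 dBFS ≤ -23.5 dBFS, so stage 3 doesn't engage; output -26.98 dBFS.

-26.98 dBFS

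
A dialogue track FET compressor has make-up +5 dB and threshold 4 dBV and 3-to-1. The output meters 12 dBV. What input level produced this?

13 dBV

Remove make-up: 12 − 5 = 7 dBV.
Post-compression overshoot = 7 − 4 = 3 dB.
Before 3:1 compression the overshoot was 3 × 3 = 9 dB, so input = 4 + 9 = 13 dBV.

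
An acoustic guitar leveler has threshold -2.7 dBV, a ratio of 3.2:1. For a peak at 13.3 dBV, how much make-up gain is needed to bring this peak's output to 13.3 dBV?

Overshoot 16 dB → 16/3.2 = 5 dB after compression, so the compressed level is -2.7 + 5 = 2.3 dBV.
Make-up = target − compressed = 13.3 − 2.3 = 11 dB.

11 dB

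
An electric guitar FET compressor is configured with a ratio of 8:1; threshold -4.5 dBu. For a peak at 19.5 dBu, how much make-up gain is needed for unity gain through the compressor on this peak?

Overshoot 24 dB → 24/8 = 3 dB after compression, so the compressed level is -4.5 + 3 = -1.5 dBu.
Make-up = target − compressed = 19.5 − (-1.5) = 21 dB.

21 dB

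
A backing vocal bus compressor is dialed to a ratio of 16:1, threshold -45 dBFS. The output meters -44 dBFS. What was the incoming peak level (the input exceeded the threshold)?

-29 dBFS

The compressed level sits -44 − (-45) = 1 dB over threshold.
Before 16:1 compression the overshoot was 1 × 16 = 16 dB, so input = -45 + 16 = -29 dBFS.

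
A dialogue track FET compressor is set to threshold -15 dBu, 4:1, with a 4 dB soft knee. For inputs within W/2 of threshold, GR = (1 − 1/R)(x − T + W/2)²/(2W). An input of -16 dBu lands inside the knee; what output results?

-16.09375 dBu

x − T + W/2 = -16 − (-15) + 2 = 1.
GR = (1 − 1/4) × 1² / 8 = 0.75 × 1 / 8 = 0.09375 dB.
Output = -16 − 0.09375 = -16.09375 dBu.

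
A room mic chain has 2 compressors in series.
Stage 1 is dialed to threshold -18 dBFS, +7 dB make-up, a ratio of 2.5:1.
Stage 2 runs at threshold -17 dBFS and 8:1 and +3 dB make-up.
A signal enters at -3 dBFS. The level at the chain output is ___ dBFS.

-12.5 dBFS

Stage 1: overshoot 15 dB → 15/2.5 = 6 dB → -12 dBFS; +7 dB make-up → -5 dBFS.
Stage 2: 12 dB above -17 dBFS, reduced 8:1 to 1.5 dB above → -15.5 dBFS; +3 dB make-up → -12.5 dBFS.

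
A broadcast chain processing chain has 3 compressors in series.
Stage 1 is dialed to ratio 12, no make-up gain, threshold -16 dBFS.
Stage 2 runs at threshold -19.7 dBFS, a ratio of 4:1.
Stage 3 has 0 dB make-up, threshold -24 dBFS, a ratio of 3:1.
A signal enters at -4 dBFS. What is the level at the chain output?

-22.175 dBFS

Stage 1: 12 dB above -16 dBFS, reduced 12:1 to 1 dB above → -15 dBFS.
Stage 2: -15 dBFS is 4.7 dB over -19.7 dBFS; at 4:1 that becomes 1.175 dB over, giving -18.525 dBFS.
Stage 3: -18.525 dBFS is 5.475 dB over -24 dBFS; at 3:1 that becomes 1.825 dB over, giving -22.175 dBFS.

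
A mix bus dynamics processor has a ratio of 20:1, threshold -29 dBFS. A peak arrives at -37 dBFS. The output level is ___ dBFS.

-37 dBFS

-37 dBFS is 8 dB below the -29 dBFS threshold, so no gain reduction is applied.
Output = input = -37 dBFS.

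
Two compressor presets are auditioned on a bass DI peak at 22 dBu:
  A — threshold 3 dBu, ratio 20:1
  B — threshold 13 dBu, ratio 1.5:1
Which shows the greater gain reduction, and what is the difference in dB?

A, by 15.05 dB

A: 19 dB over, compressed to 0.95 dB over, so 18.05 dB of GR.
B: 9 dB over, compressed to 6 dB over, so 3 dB of GR.
A reduces 15.05 dB more.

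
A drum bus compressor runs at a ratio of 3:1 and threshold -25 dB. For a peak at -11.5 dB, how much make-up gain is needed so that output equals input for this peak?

9 dB

Overshoot 13.5 dB → 13.5/3 = 4.5 dB after compression, so the compressed level is -25 + 4.5 = -20.5 dB.
Make-up = target − compressed = -11.5 − (-20.5) = 9 dB.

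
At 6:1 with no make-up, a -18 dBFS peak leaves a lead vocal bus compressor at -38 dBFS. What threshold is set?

-42 dBFS

Input is 24 dB above T (since output overshoot × R = input overshoot: (-38 − T)·6 = -18 − T gives T = -42 dBFS).
Check: -42 + (-18 − (-42))/6 = -42 + 4 = -38 dBFS. ✓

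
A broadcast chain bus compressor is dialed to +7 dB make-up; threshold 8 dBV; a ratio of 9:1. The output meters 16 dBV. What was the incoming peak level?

17 dBV

Before make-up, the level was 16 − 7 = 9 dBV.
Post-compression overshoot = 9 − 8 = 1 dB.
Undo the ratio: input overshoot = 1 × 9 = 9 dB, giving input = 17 dBV.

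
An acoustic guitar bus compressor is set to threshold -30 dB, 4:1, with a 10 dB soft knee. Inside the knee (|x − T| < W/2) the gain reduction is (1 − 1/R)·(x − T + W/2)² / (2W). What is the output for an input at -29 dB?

x − T + W/2 = -29 − (-30) + 5 = 6.
GR = (1 − 1/4) × 6² / 20 = 0.75 × 36 / 20 = 1.35 dB.
Output = -29 − 1.35 = -30.35 dB.

-30.35 dB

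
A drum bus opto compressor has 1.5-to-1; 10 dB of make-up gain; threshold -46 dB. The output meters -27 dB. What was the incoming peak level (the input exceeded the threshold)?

Stripping the +10 dB make-up gives -37 dB at the gain stage.
That's 9 dB above the -46 dB threshold.
Input overshoot = R × output overshoot = 13.5 dB → input = -46 + 13.5 = -32.5 dB.

-32.5 dB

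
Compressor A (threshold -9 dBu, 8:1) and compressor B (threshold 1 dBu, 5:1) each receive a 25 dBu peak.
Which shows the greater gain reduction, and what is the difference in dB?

A: overshoot 34 dB → output overshoot 4.25 dB → GR 29.75 dB.
B: overshoot 24 dB → output overshoot 4.8 dB → GR 19.2 dB.
A reduces 10.55 dB more.

A, by 10.55 dB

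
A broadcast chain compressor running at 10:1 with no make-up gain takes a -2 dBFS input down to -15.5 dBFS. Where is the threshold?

-17 dBFS

Gain reduction = -2 − (-15.5) = 13.5 dB; output overshoot = GR / (R − 1) = 13.5 / 9 = 1.5 dB.
Threshold = output − output overshoot = -15.5 − 1.5 = -17 dBFS.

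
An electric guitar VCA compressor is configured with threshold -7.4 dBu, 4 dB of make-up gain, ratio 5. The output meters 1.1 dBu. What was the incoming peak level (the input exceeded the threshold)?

15.1 dBu

Remove make-up: 1.1 − 4 = -2.9 dBu.
That's 4.5 dB above the -7.4 dBu threshold.
Input overshoot = R × output overshoot = 22.5 dB → input = -7.4 + 22.5 = 15.1 dBu.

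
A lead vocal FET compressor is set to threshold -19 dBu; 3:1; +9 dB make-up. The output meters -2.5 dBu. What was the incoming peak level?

Before make-up, the level was -2.5 − 9 = -11.5 dBu.
That's 7.5 dB above the -19 dBu threshold.
Undo the ratio: input overshoot = 7.5 × 3 = 22.5 dB, giving input = 3.5 dBu.

3.5 dBu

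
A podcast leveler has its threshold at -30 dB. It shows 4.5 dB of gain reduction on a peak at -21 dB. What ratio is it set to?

Input overshoot = -21 − (-30) = 9 dB.
Output overshoot = 9 − 4.5 = 4.5 dB.
Ratio = input overshoot / output overshoot = 9 / 4.5 = 2.

2:1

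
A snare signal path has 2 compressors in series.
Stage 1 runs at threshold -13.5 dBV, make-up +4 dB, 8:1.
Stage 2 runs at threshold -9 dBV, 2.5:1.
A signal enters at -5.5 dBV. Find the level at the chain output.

Stage 1: 8 dB above -13.5 dBV, reduced 8:1 to 1 dB above → -12.5 dBV; +4 dB make-up → -8.5 dBV.
Stage 2: 0.5 dB above -9 dBV, reduced 2.5:1 to 0.2 dB above → -8.8 dBV.

-8.8 dBV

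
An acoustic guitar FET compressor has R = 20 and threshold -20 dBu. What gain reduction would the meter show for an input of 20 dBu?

Overshoot = 20 − (-20) = 40 dB.
At 20:1, output sits 40/20 = 2 dB above threshold.
Gain reduction = 40 − 2 = 38 dB.

38 dB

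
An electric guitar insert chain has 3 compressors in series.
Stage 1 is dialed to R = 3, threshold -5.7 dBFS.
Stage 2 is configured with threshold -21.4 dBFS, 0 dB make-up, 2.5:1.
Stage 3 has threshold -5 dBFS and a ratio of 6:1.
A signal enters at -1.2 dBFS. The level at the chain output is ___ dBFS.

-14.52 dBFS

Stage 1: -1.2 dBFS is 4.5 dB over -5.7 dBFS; at 3:1 that becomes 1.5 dB over, giving -4.2 dBFS.
Stage 2: 17.2 dB above -21.4 dBFS, reduced 2.5:1 to 6.88 dB above → -14.52 dBFS.
Stage 3: -14.52 dBFS is at or below the -5 dBFS threshold — no compression; output -14.52 dBFS.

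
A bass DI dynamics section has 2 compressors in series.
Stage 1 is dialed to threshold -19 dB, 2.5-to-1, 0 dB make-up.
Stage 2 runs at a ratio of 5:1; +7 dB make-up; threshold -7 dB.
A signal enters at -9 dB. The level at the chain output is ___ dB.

-8 dB

Stage 1: overshoot 10 dB → 10/2.5 = 4 dB → -15 dB.
Stage 2: below threshold (-15 ≤ -7); passes unchanged; make-up brings it to -8 dB.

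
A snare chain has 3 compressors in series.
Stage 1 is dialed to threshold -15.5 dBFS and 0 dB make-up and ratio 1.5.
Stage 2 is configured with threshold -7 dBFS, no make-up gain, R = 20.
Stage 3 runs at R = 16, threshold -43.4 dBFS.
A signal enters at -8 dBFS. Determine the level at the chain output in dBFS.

-41.34375 dBFS

Stage 1: overshoot 7.5 dB → 7.5/1.5 = 5 dB → -10.5 dBFS.
Stage 2: -10.5 dBFS ≤ -7 dBFS, so stage 2 doesn't engage; output -10.5 dBFS.
Stage 3: -10.5 dBFS is 32.9 dB over -43.4 dBFS; at 16:1 that becomes 2.05625 dB over, giving -41.34375 dBFS.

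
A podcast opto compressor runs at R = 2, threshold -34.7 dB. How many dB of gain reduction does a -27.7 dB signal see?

3.5 dB

The signal is 7 dB above threshold.
After 2:1 compression the overshoot becomes 7/2 = 3.5 dB.
GR = overshoot in − overshoot out = 7 − 3.5 = 3.5 dB.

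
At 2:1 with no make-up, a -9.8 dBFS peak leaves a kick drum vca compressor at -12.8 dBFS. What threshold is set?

-15.8 dBFS

Gain reduction = -9.8 − (-12.8) = 3 dB; output overshoot = GR / (R − 1) = 3 / 1 = 3 dB.
Threshold = output − output overshoot = -12.8 − 3 = -15.8 dBFS.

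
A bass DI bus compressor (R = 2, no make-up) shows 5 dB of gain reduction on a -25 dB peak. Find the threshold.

Gain reduction = -25 − (-30) = 5 dB; output overshoot = GR / (R − 1) = 5 / 1 = 5 dB.
Threshold = output − output overshoot = -30 − 5 = -35 dB.

-35 dB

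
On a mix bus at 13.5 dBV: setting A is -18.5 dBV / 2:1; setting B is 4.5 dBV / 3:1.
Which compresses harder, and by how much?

A: overshoot 32 dB → output overshoot 16 dB → GR 16 dB.
B: overshoot 9 dB → output overshoot 3 dB → GR 6 dB.
A reduces 10 dB more.

A, by 10 dB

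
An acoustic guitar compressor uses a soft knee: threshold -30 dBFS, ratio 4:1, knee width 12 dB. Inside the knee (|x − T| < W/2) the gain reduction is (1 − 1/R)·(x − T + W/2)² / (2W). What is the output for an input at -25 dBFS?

-28.78125 dBFS

x − T + W/2 = -25 − (-30) + 6 = 11.
GR = (1 − 1/4) × 11² / 24 = 0.75 × 121 / 24 = 3.78125 dB.
Output = -25 − 3.78125 = -28.78125 dBFS.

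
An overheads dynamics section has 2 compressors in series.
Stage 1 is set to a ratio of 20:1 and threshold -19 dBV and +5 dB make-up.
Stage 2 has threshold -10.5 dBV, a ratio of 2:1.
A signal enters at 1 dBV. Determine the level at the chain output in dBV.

Stage 1: 1 dBV is 20 dB over -19 dBV; at 20:1 that becomes 1 dB over, giving -18 dBV; +5 dB make-up → -13 dBV.
Stage 2: -13 dBV is at or below the -10.5 dBV threshold — no compression; output -13 dBV.

-13 dBV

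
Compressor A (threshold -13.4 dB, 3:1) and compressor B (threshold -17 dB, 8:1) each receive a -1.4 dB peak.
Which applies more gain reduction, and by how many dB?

A: overshoot 12 dB → output overshoot 4 dB → GR 8 dB.
B: overshoot 15.6 dB → output overshoot 1.95 dB → GR 13.65 dB.
B reduces 5.65 dB more.

B, by 5.65 dB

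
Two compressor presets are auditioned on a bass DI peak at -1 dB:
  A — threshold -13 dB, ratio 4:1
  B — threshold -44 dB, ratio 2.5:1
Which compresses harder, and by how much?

A: 12 dB over, compressed to 3 dB over, so 9 dB of GR.
B: 43 dB over, compressed to 17.2 dB over, so 25.8 dB of GR.
B applies 16.8 dB more gain reduction.

B, by 16.8 dB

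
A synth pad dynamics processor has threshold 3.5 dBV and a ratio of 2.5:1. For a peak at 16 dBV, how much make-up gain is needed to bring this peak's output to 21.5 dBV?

Overshoot 12.5 dB → 12.5/2.5 = 5 dB after compression, so the compressed level is 3.5 + 5 = 8.5 dBV.
Make-up = target − compressed = 21.5 − 8.5 = 13 dB.

13 dB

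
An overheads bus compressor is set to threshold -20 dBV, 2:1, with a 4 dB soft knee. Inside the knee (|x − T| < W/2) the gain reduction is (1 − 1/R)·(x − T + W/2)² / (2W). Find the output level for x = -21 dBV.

-21.0625 dBV

x − T + W/2 = -21 − (-20) + 2 = 1.
GR = (1 − 1/2) × 1² / 8 = 0.5 × 1 / 8 = 0.0625 dB.
Output = -21 − 0.0625 = -21.0625 dBV.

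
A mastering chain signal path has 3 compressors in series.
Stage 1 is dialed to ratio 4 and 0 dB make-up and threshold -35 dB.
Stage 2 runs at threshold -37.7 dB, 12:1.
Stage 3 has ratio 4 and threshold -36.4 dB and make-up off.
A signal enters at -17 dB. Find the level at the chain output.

-37.1 dB

Stage 1: 18 dB above -35 dB, reduced 4:1 to 4.5 dB above → -30.5 dB.
Stage 2: overshoot 7.2 dB → 7.2/12 = 0.6 dB → -37.1 dB.
Stage 3: -37.1 dB ≤ -36.4 dB, so stage 3 doesn't engage; output -37.1 dB.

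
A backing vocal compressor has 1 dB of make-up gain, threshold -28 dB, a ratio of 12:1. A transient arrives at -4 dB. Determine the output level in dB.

Overshoot: -4 − (-28) = 24 dB.
The 24 dB excess becomes 2 dB after 12:1 reduction.
So the level is -28 + 2 = -26 dB; make-up adds 1 dB, giving -25 dB.

-25 dB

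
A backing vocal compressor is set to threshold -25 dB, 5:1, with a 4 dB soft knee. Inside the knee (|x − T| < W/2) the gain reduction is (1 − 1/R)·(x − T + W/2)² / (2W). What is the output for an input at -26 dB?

-26.1 dB

x − T + W/2 = -26 − (-25) + 2 = 1.
GR = (1 − 1/5) × 1² / 8 = 0.8 × 1 / 8 = 0.1 dB.
Output = -26 − 0.1 = -26.1 dB.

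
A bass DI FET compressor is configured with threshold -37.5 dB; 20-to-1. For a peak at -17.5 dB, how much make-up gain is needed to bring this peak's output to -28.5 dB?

8 dB

The peak compresses to -37.5 + 20/20 = -36.5 dB.
To reach -28.5 dB requires -28.5 − (-36.5) = 8 dB of make-up.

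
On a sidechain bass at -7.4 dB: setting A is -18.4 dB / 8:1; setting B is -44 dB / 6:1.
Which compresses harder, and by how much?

B, by 20.875 dB

A: GR = 11 − 11/8 = 9.625 dB.
B: GR = 36.6 − 36.6/6 = 30.5 dB.
Difference: 20.875 dB in favour of B.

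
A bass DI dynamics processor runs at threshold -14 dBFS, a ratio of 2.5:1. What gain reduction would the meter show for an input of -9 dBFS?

3 dB

The signal is 5 dB above threshold.
After 2.5:1 compression the overshoot becomes 5/2.5 = 2 dB.
So the signal is attenuated by 5 − 2 = 3 dB.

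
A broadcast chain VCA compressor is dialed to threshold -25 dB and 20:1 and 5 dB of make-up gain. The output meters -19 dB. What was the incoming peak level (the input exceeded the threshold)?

-5 dB

Remove make-up: -19 − 5 = -24 dB.
Post-compression overshoot = -24 − (-25) = 1 dB.
Input overshoot = R × output overshoot = 20 dB → input = -25 + 20 = -5 dB.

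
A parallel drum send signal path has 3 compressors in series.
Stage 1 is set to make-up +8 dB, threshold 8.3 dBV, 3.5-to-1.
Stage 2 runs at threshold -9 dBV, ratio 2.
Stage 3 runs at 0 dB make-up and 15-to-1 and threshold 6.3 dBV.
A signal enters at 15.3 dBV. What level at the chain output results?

4.65 dBV

Stage 1: overshoot 7 dB → 7/3.5 = 2 dB → 10.3 dBV; +8 dB make-up → 18.3 dBV.
Stage 2: overshoot 27.3 dB → 27.3/2 = 13.65 dB → 4.65 dBV.
Stage 3: 4.65 dBV is at or below the 6.3 dBV threshold — no compression; output 4.65 dBV.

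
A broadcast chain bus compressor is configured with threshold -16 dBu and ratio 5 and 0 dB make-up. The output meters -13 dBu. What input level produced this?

That's 3 dB above the -16 dBu threshold.
Undo the ratio: input overshoot = 3 × 5 = 15 dB, giving input = -1 dBu.

-1 dBu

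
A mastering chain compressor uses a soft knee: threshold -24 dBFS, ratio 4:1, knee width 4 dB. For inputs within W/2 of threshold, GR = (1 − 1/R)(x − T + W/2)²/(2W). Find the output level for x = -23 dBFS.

-23.84375 dBFS

x − T + W/2 = -23 − (-24) + 2 = 3.
GR = (1 − 1/4) × 3² / 8 = 0.75 × 9 / 8 = 0.84375 dB.
Output = -23 − 0.84375 = -23.84375 dBFS.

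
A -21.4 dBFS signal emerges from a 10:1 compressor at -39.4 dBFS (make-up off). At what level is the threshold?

-41.4 dBFS

Let T be the threshold. Output overshoot = (input overshoot)/R, so -39.4 − T = (-21.4 − T)/10.
10·(-39.4 − T) = -21.4 − T → 9·T = -394 − (-21.4) = -372.6.
T = -372.6/9 = -41.4 dBFS.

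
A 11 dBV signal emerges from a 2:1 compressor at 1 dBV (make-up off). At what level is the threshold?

-9 dBV

Gain reduction = 11 − 1 = 10 dB; output overshoot = GR / (R − 1) = 10 / 1 = 10 dB.
Threshold = output − output overshoot = 1 − 10 = -9 dBV.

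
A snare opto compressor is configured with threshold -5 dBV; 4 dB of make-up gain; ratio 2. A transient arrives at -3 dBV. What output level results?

Overshoot: -3 − (-5) = 2 dB.
2:1 compression reduces that to 2/2 = 1 dB over.
Output = -5 + 1 = -4 dBV; make-up adds 4 dB, giving 0 dBV.

0 dBV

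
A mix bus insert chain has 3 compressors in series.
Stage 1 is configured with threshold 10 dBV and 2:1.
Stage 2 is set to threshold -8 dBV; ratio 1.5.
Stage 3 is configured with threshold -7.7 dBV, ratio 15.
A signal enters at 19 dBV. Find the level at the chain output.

-6.72 dBV

Stage 1: 9 dB above 10 dBV, reduced 2:1 to 4.5 dB above → 14.5 dBV.
Stage 2: overshoot 22.5 dB → 22.5/1.5 = 15 dB → 7 dBV.
Stage 3: 7 dBV is 14.7 dB over -7.7 dBV; at 15:1 that becomes 0.98 dB over, giving -6.72 dBV.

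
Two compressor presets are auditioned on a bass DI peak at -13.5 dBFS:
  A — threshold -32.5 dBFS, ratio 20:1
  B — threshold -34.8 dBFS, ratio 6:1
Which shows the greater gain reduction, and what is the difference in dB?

A: GR = 19 − 19/20 = 18.05 dB.
B: GR = 21.3 − 21.3/6 = 17.75 dB.
A reduces 0.3 dB more.

A, by 0.3 dB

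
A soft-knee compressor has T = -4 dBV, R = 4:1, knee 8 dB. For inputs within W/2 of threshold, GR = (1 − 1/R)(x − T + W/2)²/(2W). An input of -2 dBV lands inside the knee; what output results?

-3.6875 dBV

x − T + W/2 = -2 − (-4) + 4 = 6.
GR = (1 − 1/4) × 6² / 16 = 0.75 × 36 / 16 = 1.6875 dB.
Output = -2 − 1.6875 = -3.6875 dBV.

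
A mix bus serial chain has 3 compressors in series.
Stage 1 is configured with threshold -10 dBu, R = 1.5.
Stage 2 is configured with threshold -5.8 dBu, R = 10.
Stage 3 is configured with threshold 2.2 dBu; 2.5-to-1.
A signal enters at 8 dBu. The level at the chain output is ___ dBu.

Stage 1: 18 dB above -10 dBu, reduced 1.5:1 to 12 dB above → 2 dBu.
Stage 2: 2 dBu is 7.8 dB over -5.8 dBu; at 10:1 that becomes 0.78 dB over, giving -5.02 dBu.
Stage 3: -5.02 dBu ≤ 2.2 dBu, so stage 3 doesn't engage; output -5.02 dBu.

-5.02 dBu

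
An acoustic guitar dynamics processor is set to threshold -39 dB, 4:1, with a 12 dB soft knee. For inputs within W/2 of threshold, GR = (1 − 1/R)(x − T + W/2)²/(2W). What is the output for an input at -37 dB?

x − T + W/2 = -37 − (-39) + 6 = 8.
GR = (1 − 1/4) × 8² / 24 = 0.75 × 64 / 24 = 2 dB.
Output = -37 − 2 = -39 dB.

-39 dB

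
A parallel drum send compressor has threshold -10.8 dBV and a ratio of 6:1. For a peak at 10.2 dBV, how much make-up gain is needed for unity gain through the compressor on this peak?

The peak compresses to -10.8 + 21/6 = -7.3 dBV.
To reach 10.2 dBV requires 10.2 − (-7.3) = 17.5 dB of make-up.

17.5 dB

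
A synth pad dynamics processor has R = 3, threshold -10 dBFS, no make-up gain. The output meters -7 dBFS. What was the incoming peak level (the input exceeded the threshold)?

-1 dBFS

The compressed level sits -7 − (-10) = 3 dB over threshold.
Input overshoot = R × output overshoot = 9 dB → input = -10 + 9 = -1 dBFS.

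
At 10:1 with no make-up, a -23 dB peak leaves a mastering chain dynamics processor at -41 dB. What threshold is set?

Let T be the threshold. Output overshoot = (input overshoot)/R, so -41 − T = (-23 − T)/10.
10·(-41 − T) = -23 − T → 9·T = -410 − (-23) = -387.
T = -387/9 = -43 dB.

-43 dB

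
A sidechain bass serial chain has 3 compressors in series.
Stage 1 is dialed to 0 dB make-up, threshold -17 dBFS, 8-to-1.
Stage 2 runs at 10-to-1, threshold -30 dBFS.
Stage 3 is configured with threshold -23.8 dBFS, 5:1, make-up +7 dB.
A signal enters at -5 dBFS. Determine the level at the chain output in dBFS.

Stage 1: overshoot 12 dB → 12/8 = 1.5 dB → -15.5 dBFS.
Stage 2: overshoot 14.5 dB → 14.5/10 = 1.45 dB → -28.55 dBFS.
Stage 3: below threshold (-28.55 ≤ -23.8); passes unchanged; make-up brings it to -21.55 dBFS.

-21.55 dBFS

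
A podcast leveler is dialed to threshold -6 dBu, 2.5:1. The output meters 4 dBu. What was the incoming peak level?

19 dBu

Post-compression overshoot = 4 − (-6) = 10 dB.
Undo the ratio: input overshoot = 10 × 2.5 = 25 dB, giving input = 19 dBu.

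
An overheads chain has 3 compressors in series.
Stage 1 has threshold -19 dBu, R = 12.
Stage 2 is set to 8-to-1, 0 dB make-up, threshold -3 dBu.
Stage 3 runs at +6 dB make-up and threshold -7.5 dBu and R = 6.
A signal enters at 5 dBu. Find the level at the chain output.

-11 dBu

Stage 1: 24 dB above -19 dBu, reduced 12:1 to 2 dB above → -17 dBu.
Stage 2: below threshold (-17 ≤ -3); passes unchanged; output -17 dBu.
Stage 3: below threshold (-17 ≤ -7.5); passes unchanged; make-up brings it to -11 dBu.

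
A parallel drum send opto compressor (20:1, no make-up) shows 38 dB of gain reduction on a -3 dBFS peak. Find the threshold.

-43 dBFS

Input is 40 dB above T (since output overshoot × R = input overshoot: (-41 − T)·20 = -3 − T gives T = -43 dBFS).
Check: -43 + (-3 − (-43))/20 = -43 + 2 = -41 dBFS. ✓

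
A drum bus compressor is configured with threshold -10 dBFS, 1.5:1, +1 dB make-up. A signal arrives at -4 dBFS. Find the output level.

The input is 6 dB above the -10 dBFS threshold.
1.5:1 compression reduces that to 6/1.5 = 4 dB over.
Output = -10 + 4 = -6 dBFS; make-up adds 1 dB, giving -5 dBFS.

-5 dBFS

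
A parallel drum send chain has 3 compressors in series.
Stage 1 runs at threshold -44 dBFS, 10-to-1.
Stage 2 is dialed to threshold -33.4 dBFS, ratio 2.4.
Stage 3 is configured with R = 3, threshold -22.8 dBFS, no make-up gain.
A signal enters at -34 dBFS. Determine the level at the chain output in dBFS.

Stage 1: overshoot 10 dB → 10/10 = 1 dB → -43 dBFS.
Stage 2: below threshold (-43 ≤ -33.4); passes unchanged; output -43 dBFS.
Stage 3: -43 dBFS ≤ -22.8 dBFS, so stage 3 doesn't engage; output -43 dBFS.

-43 dBFS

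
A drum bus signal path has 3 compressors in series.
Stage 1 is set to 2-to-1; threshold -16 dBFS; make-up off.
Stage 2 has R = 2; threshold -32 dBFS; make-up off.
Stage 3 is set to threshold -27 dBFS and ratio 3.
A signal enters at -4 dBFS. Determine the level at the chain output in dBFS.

Stage 1: 12 dB above -16 dBFS, reduced 2:1 to 6 dB above → -10 dBFS.
Stage 2: -10 dBFS is 22 dB over -32 dBFS; at 2:1 that becomes 11 dB over, giving -21 dBFS.
Stage 3: overshoot 6 dB → 6/3 = 2 dB → -25 dBFS.

-25 dBFS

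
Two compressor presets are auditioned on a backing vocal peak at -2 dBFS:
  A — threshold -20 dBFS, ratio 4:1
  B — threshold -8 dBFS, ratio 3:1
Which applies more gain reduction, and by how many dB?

A: overshoot 18 dB → output overshoot 4.5 dB → GR 13.5 dB.
B: overshoot 6 dB → output overshoot 2 dB → GR 4 dB.
Difference: 9.5 dB in favour of A.

A, by 9.5 dB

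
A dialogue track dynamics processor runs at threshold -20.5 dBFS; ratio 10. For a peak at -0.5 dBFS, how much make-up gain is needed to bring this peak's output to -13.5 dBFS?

Overshoot 20 dB → 20/10 = 2 dB after compression, so the compressed level is -20.5 + 2 = -18.5 dBFS.
Make-up = target − compressed = -13.5 − (-18.5) = 5 dB.

5 dB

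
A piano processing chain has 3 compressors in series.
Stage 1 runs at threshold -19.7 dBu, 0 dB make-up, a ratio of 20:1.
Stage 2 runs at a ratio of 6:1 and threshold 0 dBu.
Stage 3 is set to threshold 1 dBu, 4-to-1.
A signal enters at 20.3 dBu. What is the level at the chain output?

-17.7 dBu

Stage 1: 40 dB above -19.7 dBu, reduced 20:1 to 2 dB above → -17.7 dBu.
Stage 2: -17.7 dBu ≤ 0 dBu, so stage 2 doesn't engage; output -17.7 dBu.
Stage 3: -17.7 dBu is at or below the 1 dBu threshold — no compression; output -17.7 dBu.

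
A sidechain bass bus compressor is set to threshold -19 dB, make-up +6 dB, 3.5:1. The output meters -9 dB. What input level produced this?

Stripping the +6 dB make-up gives -15 dB at the gain stage.
Post-compression overshoot = -15 − (-19) = 4 dB.
Before 3.5:1 compression the overshoot was 4 × 3.5 = 14 dB, so input = -19 + 14 = -5 dB.

-5 dB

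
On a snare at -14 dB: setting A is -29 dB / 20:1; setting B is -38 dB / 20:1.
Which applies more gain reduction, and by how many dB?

B, by 8.55 dB

A: GR = 15 − 15/20 = 14.25 dB.
B: GR = 24 − 24/20 = 22.8 dB.
Difference: 8.55 dB in favour of B.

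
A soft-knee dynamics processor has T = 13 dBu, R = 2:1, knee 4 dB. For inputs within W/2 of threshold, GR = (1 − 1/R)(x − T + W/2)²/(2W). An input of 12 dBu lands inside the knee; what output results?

11.9375 dBu

x − T + W/2 = 12 − 13 + 2 = 1.
GR = (1 − 1/2) × 1² / 8 = 0.5 × 1 / 8 = 0.0625 dB.
Output = 12 − 0.0625 = 11.9375 dBu.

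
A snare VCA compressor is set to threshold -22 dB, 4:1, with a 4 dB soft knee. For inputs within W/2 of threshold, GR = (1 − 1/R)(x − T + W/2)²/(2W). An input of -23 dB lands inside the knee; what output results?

-23.09375 dB

x − T + W/2 = -23 − (-22) + 2 = 1.
GR = (1 − 1/4) × 1² / 8 = 0.75 × 1 / 8 = 0.09375 dB.
Output = -23 − 0.09375 = -23.09375 dB.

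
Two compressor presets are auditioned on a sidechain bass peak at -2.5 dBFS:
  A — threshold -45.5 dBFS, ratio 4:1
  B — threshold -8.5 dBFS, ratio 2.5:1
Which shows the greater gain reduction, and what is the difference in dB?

A, by 28.65 dB

A: 43 dB over, compressed to 10.75 dB over, so 32.25 dB of GR.
B: 6 dB over, compressed to 2.4 dB over, so 3.6 dB of GR.
Difference: 28.65 dB in favour of A.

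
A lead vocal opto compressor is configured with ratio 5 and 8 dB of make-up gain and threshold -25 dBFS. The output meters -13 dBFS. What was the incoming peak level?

Before make-up, the level was -13 − 8 = -21 dBFS.
That's 4 dB above the -25 dBFS threshold.
Before 5:1 compression the overshoot was 4 × 5 = 20 dB, so input = -25 + 20 = -5 dBFS.

-5 dBFS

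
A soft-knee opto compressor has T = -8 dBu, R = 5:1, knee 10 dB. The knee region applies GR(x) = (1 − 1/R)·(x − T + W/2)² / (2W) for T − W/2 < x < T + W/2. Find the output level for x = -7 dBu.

-8.44 dBu

x − T + W/2 = -7 − (-8) + 5 = 6.
GR = (1 − 1/5) × 6² / 20 = 0.8 × 36 / 20 = 1.44 dB.
Output = -7 − 1.44 = -8.44 dBu.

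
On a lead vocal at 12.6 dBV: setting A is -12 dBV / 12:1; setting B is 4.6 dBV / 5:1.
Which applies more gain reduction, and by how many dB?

A, by 16.15 dB

A: overshoot 24.6 dB → output overshoot 2.05 dB → GR 22.55 dB.
B: overshoot 8 dB → output overshoot 1.6 dB → GR 6.4 dB.
A applies 16.15 dB more gain reduction.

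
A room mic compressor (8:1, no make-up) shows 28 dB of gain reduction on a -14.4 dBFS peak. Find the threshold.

Gain reduction = -14.4 − (-42.4) = 28 dB; output overshoot = GR / (R − 1) = 28 / 7 = 4 dB.
Threshold = output − output overshoot = -42.4 − 4 = -46.4 dBFS.

-46.4 dBFS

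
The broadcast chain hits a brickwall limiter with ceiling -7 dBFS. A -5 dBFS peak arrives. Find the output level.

-7 dBFS

A brickwall limiter is an ∞:1 compressor: any input above the ceiling is clamped to -7 dBFS.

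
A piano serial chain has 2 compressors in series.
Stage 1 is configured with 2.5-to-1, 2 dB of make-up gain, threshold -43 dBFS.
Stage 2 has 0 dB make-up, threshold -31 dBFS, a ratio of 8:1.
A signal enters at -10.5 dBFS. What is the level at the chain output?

Stage 1: overshoot 32.5 dB → 32.5/2.5 = 13 dB → -30 dBFS; +2 dB make-up → -28 dBFS.
Stage 2: -28 dBFS is 3 dB over -31 dBFS; at 8:1 that becomes 0.375 dB over, giving -30.625 dBFS.

-30.625 dBFS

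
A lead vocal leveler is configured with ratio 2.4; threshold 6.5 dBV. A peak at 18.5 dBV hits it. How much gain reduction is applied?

7 dB

Overshoot = 18.5 − 6.5 = 12 dB.
After 2.4:1 compression the overshoot becomes 12/2.4 = 5 dB.
GR = overshoot in − overshoot out = 12 − 5 = 7 dB.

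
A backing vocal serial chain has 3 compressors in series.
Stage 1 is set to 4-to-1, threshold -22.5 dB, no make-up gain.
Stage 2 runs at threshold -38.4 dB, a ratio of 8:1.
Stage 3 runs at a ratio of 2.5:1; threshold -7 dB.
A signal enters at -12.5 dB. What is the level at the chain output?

Stage 1: -12.5 dB is 10 dB over -22.5 dB; at 4:1 that becomes 2.5 dB over, giving -20 dB.
Stage 2: overshoot 18.4 dB → 18.4/8 = 2.3 dB → -36.1 dB.
Stage 3: -36.1 dB is at or below the -7 dB threshold — no compression; output -36.1 dB.

-36.1 dB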